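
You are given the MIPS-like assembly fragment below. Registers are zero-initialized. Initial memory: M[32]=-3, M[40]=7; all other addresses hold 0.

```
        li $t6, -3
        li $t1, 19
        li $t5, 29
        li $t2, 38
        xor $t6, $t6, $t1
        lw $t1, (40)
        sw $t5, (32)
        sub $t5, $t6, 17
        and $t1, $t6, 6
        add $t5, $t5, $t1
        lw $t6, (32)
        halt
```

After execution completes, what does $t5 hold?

-29

after li $t6, -3: $t6=-3
after li $t1, 19: $t1=19
after li $t5, 29: $t5=29
after li $t2, 38: $t2=38
after xor $t6, $t6, $t1: $t6=(-3)^19=-18
after lw $t1, (40): $t1=M[40]=7
sw $t5, (32) → M[32]=29
after sub $t5, $t6, 17: $t5=(-18)-17=-35
after and $t1, $t6, 6: $t1=(-18)&6=6
after add $t5, $t5, $t1: $t5=(-35)+6=-29
after lw $t6, (32): $t6=M[32]=29
halt.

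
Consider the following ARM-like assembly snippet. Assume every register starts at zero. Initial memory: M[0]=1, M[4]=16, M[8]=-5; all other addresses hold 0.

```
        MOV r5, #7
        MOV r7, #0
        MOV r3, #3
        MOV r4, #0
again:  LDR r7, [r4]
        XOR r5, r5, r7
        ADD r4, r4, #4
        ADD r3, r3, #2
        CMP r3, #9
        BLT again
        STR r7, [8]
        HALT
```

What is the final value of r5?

r5=7
r7=0
r3=3
r4=0
r7=M[0]=1
r5=7^1=6
r4=0+4=4
r3=3+2=5
CMP r3, #9  (cmp 5,9)
BLT again: taken
r7=M[4]=16
r5=6^16=22
r4=4+4=8
r3=5+2=7
CMP r3, #9  (cmp 7,9)
BLT again: taken
r7=M[8]=-5
r5=22^(-5)=-19
r4=8+4=12
r3=7+2=9
CMP r3, #9  (cmp 9,9)
BLT again: not taken
STR r7, [8] → M[8]=-5
halt.

-19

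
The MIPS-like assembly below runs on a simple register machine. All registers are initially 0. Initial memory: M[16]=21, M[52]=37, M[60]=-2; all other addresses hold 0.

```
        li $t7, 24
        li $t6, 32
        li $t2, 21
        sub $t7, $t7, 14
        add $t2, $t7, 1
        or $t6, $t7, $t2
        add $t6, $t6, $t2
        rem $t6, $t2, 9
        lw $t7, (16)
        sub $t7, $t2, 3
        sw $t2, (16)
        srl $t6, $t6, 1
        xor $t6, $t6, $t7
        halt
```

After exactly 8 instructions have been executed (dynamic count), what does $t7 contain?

$t7=24
$t6=32
$t2=21
$t7=24-14=10
$t2=10+1=11
$t6=10|11=11
$t6=11+11=22
$t6=11%9=2
After step 8: $t7 = 10.

10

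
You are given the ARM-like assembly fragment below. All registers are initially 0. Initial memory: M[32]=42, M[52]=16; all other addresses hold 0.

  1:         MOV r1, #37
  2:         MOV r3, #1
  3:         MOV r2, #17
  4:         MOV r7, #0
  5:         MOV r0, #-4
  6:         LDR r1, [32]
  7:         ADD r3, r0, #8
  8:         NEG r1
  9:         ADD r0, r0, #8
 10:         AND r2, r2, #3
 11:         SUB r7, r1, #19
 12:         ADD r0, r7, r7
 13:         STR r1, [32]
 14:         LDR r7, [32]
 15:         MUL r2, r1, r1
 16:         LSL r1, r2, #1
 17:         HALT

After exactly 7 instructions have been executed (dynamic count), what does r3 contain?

4

MOV r1, #37 → r1=37
MOV r3, #1 → r3=1
MOV r2, #17 → r2=17
MOV r7, #0 → r7=0
MOV r0, #-4 → r0=-4
LDR r1, [32] → r1=M[32]=42
ADD r3, r0, #8 → r3=(-4)+8=4
After step 7: r3 = 4.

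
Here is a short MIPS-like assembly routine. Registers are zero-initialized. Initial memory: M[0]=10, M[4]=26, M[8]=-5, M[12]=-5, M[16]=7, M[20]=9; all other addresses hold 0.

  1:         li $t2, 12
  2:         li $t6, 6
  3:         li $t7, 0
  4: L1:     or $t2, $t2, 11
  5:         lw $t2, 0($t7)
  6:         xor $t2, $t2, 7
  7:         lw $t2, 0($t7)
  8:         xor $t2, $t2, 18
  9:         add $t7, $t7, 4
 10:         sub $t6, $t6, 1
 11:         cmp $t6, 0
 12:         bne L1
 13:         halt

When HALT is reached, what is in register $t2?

27

after li $t2, 12: $t2=12
after li $t6, 6: $t6=6
after li $t7, 0: $t7=0
after or $t2, $t2, 11: $t2=12|11=15
after lw $t2, 0($t7): $t2=M[0]=10
after xor $t2, $t2, 7: $t2=10^7=13
after lw $t2, 0($t7): $t2=M[0]=10
after xor $t2, $t2, 18: $t2=10^18=24
after add $t7, $t7, 4: $t7=0+4=4
after sub $t6, $t6, 1: $t6=6-1=5
cmp $t6, 0  (cmp 5,0)
bne L1: taken
after or $t2, $t2, 11: $t2=24|11=27
after lw $t2, 0($t7): $t2=M[4]=26
after xor $t2, $t2, 7: $t2=26^7=29
after lw $t2, 0($t7): $t2=M[4]=26
after xor $t2, $t2, 18: $t2=26^18=8
after add $t7, $t7, 4: $t7=4+4=8
after sub $t6, $t6, 1: $t6=5-1=4
cmp $t6, 0  (cmp 4,0)
bne L1: taken
after or $t2, $t2, 11: $t2=8|11=11
after lw $t2, 0($t7): $t2=M[8]=-5
after xor $t2, $t2, 7: $t2=(-5)^7=-4
after lw $t2, 0($t7): $t2=M[8]=-5
after xor $t2, $t2, 18: $t2=(-5)^18=-23
after add $t7, $t7, 4: $t7=8+4=12
after sub $t6, $t6, 1: $t6=4-1=3
cmp $t6, 0  (cmp 3,0)
bne L1: taken
after or $t2, $t2, 11: $t2=(-23)|11=-21
after lw $t2, 0($t7): $t2=M[12]=-5
after xor $t2, $t2, 7: $t2=(-5)^7=-4
after lw $t2, 0($t7): $t2=M[12]=-5
after xor $t2, $t2, 18: $t2=(-5)^18=-23
after add $t7, $t7, 4: $t7=12+4=16
after sub $t6, $t6, 1: $t6=3-1=2
cmp $t6, 0  (cmp 2,0)
bne L1: taken
after or $t2, $t2, 11: $t2=(-23)|11=-21
after lw $t2, 0($t7): $t2=M[16]=7
after xor $t2, $t2, 7: $t2=7^7=0
after lw $t2, 0($t7): $t2=M[16]=7
after xor $t2, $t2, 18: $t2=7^18=21
after add $t7, $t7, 4: $t7=16+4=20
after sub $t6, $t6, 1: $t6=2-1=1
cmp $t6, 0  (cmp 1,0)
bne L1: taken
after or $t2, $t2, 11: $t2=21|11=31
after lw $t2, 0($t7): $t2=M[20]=9
after xor $t2, $t2, 7: $t2=9^7=14
after lw $t2, 0($t7): $t2=M[20]=9
after xor $t2, $t2, 18: $t2=9^18=27
after add $t7, $t7, 4: $t7=20+4=24
after sub $t6, $t6, 1: $t6=1-1=0
cmp $t6, 0  (cmp 0,0)
bne L1: not taken
halt.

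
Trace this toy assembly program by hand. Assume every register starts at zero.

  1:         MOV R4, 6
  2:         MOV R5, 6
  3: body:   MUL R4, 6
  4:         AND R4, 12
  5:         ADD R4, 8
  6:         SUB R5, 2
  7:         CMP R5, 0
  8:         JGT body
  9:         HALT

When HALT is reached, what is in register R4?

8

R4=6
R5=6
R4=6*6=36
R4=36&12=4
R4=4+8=12
R5=6-2=4
CMP R5, 0  (cmp 4,0)
JGT body: taken
R4=12*6=72
R4=72&12=8
R4=8+8=16
R5=4-2=2
CMP R5, 0  (cmp 2,0)
JGT body: taken
R4=16*6=96
R4=96&12=0
R4=0+8=8
R5=2-2=0
CMP R5, 0  (cmp 0,0)
JGT body: not taken
halt.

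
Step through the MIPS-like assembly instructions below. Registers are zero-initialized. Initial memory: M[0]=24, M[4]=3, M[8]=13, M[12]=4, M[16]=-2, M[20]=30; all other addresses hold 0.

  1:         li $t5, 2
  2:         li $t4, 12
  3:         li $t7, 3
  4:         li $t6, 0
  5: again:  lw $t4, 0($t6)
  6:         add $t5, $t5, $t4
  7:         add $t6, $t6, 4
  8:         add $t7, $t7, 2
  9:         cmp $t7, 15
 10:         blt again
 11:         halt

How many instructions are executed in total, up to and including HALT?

41

after li $t5, 2: $t5=2
after li $t4, 12: $t4=12
after li $t7, 3: $t7=3
after li $t6, 0: $t6=0
after lw $t4, 0($t6): $t4=M[0]=24
after add $t5, $t5, $t4: $t5=2+24=26
after add $t6, $t6, 4: $t6=0+4=4
after add $t7, $t7, 2: $t7=3+2=5
cmp $t7, 15  (cmp 5,15)
blt again: taken
after lw $t4, 0($t6): $t4=M[4]=3
after add $t5, $t5, $t4: $t5=26+3=29
after add $t6, $t6, 4: $t6=4+4=8
after add $t7, $t7, 2: $t7=5+2=7
cmp $t7, 15  (cmp 7,15)
blt again: taken
after lw $t4, 0($t6): $t4=M[8]=13
after add $t5, $t5, $t4: $t5=29+13=42
after add $t6, $t6, 4: $t6=8+4=12
after add $t7, $t7, 2: $t7=7+2=9
cmp $t7, 15  (cmp 9,15)
blt again: taken
after lw $t4, 0($t6): $t4=M[12]=4
after add $t5, $t5, $t4: $t5=42+4=46
after add $t6, $t6, 4: $t6=12+4=16
after add $t7, $t7, 2: $t7=9+2=11
cmp $t7, 15  (cmp 11,15)
blt again: taken
after lw $t4, 0($t6): $t4=M[16]=-2
after add $t5, $t5, $t4: $t5=46+(-2)=44
after add $t6, $t6, 4: $t6=16+4=20
after add $t7, $t7, 2: $t7=11+2=13
cmp $t7, 15  (cmp 13,15)
blt again: taken
after lw $t4, 0($t6): $t4=M[20]=30
after add $t5, $t5, $t4: $t5=44+30=74
after add $t6, $t6, 4: $t6=20+4=24
after add $t7, $t7, 2: $t7=13+2=15
cmp $t7, 15  (cmp 15,15)
blt again: not taken
halt.
Total executed instructions: 41.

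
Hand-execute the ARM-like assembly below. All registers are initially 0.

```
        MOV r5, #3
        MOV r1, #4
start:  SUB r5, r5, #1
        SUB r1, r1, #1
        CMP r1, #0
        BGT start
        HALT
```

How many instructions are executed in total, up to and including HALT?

after MOV r5, #3: r5=3
after MOV r1, #4: r1=4
after SUB r5, r5, #1: r5=3-1=2
after SUB r1, r1, #1: r1=4-1=3
CMP r1, #0  (cmp 3,0)
BGT start: taken
after SUB r5, r5, #1: r5=2-1=1
after SUB r1, r1, #1: r1=3-1=2
CMP r1, #0  (cmp 2,0)
BGT start: taken
after SUB r5, r5, #1: r5=1-1=0
after SUB r1, r1, #1: r1=2-1=1
CMP r1, #0  (cmp 1,0)
BGT start: taken
after SUB r5, r5, #1: r5=0-1=-1
after SUB r1, r1, #1: r1=1-1=0
CMP r1, #0  (cmp 0,0)
BGT start: not taken
halt.
Total executed instructions: 19.

19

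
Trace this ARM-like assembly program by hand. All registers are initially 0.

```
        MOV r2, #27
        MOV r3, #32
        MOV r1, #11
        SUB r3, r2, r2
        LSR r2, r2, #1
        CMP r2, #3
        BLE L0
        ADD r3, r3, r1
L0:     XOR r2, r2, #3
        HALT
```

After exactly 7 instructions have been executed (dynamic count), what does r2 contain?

13

MOV r2, #27 → r2=27
MOV r3, #32 → r3=32
MOV r1, #11 → r1=11
SUB r3, r2, r2 → r3=27-27=0
LSR r2, r2, #1 → r2=27>>1=13
CMP r2, #3  (cmp 13,3)
BLE L0: not taken
After step 7: r2 = 13.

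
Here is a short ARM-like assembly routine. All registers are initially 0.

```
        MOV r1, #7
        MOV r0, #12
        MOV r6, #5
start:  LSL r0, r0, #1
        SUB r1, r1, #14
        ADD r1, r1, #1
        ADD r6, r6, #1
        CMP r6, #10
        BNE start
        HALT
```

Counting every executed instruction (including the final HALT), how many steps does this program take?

34

after MOV r1, #7: r1=7
after MOV r0, #12: r0=12
after MOV r6, #5: r6=5
after LSL r0, r0, #1: r0=12<<1=24
after SUB r1, r1, #14: r1=7-14=-7
after ADD r1, r1, #1: r1=(-7)+1=-6
after ADD r6, r6, #1: r6=5+1=6
CMP r6, #10  (cmp 6,10)
BNE start: taken
after LSL r0, r0, #1: r0=24<<1=48
after SUB r1, r1, #14: r1=(-6)-14=-20
after ADD r1, r1, #1: r1=(-20)+1=-19
after ADD r6, r6, #1: r6=6+1=7
CMP r6, #10  (cmp 7,10)
BNE start: taken
after LSL r0, r0, #1: r0=48<<1=96
after SUB r1, r1, #14: r1=(-19)-14=-33
after ADD r1, r1, #1: r1=(-33)+1=-32
after ADD r6, r6, #1: r6=7+1=8
CMP r6, #10  (cmp 8,10)
BNE start: taken
after LSL r0, r0, #1: r0=96<<1=192
after SUB r1, r1, #14: r1=(-32)-14=-46
after ADD r1, r1, #1: r1=(-46)+1=-45
after ADD r6, r6, #1: r6=8+1=9
CMP r6, #10  (cmp 9,10)
BNE start: taken
after LSL r0, r0, #1: r0=192<<1=384
after SUB r1, r1, #14: r1=(-45)-14=-59
after ADD r1, r1, #1: r1=(-59)+1=-58
after ADD r6, r6, #1: r6=9+1=10
CMP r6, #10  (cmp 10,10)
BNE start: not taken
halt.
Total executed instructions: 34.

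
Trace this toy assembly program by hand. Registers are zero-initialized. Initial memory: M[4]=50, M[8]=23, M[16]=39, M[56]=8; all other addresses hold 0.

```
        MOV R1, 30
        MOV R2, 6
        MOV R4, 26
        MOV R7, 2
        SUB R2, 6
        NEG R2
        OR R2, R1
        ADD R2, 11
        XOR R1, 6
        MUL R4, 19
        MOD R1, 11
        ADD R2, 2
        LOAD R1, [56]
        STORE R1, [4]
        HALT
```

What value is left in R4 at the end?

MOV R1, 30 → R1=30
MOV R2, 6 → R2=6
MOV R4, 26 → R4=26
MOV R7, 2 → R7=2
SUB R2, 6 → R2=6-6=0
NEG R2 → R2=-(0)=0
OR R2, R1 → R2=0|30=30
ADD R2, 11 → R2=30+11=41
XOR R1, 6 → R1=30^6=24
MUL R4, 19 → R4=26*19=494
MOD R1, 11 → R1=24%11=2
ADD R2, 2 → R2=41+2=43
LOAD R1, [56] → R1=M[56]=8
STORE R1, [4] → M[4]=8
halt.

494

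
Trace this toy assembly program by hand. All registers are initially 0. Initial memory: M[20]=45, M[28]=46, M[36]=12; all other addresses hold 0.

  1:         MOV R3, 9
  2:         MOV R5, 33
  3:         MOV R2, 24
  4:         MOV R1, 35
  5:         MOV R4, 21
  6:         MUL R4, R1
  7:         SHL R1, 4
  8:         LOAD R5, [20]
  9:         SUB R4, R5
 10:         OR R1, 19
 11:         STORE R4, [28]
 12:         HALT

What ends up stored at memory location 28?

MOV R3, 9 → R3=9
MOV R5, 33 → R5=33
MOV R2, 24 → R2=24
MOV R1, 35 → R1=35
MOV R4, 21 → R4=21
MUL R4, R1 → R4=21*35=735
SHL R1, 4 → R1=35<<4=560
LOAD R5, [20] → R5=M[20]=45
SUB R4, R5 → R4=735-45=690
OR R1, 19 → R1=560|19=563
STORE R4, [28] → M[28]=690
halt.

690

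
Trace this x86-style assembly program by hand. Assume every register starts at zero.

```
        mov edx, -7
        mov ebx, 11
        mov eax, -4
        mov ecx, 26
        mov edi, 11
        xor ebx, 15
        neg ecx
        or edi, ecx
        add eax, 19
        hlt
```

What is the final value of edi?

-17

mov edx, -7 → edx=-7
mov ebx, 11 → ebx=11
mov eax, -4 → eax=-4
mov ecx, 26 → ecx=26
mov edi, 11 → edi=11
xor ebx, 15 → ebx=11^15=4
neg ecx → ecx=-(26)=-26
or edi, ecx → edi=11|(-26)=-17
add eax, 19 → eax=(-4)+19=15
halt.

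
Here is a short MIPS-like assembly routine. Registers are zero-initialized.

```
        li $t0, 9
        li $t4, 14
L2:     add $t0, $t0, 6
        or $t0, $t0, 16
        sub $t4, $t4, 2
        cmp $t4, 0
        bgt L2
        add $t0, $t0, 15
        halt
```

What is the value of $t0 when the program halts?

130

after li $t0, 9: $t0=9
after li $t4, 14: $t4=14
after add $t0, $t0, 6: $t0=9+6=15
after or $t0, $t0, 16: $t0=15|16=31
after sub $t4, $t4, 2: $t4=14-2=12
cmp $t4, 0  (cmp 12,0)
bgt L2: taken
after add $t0, $t0, 6: $t0=31+6=37
after or $t0, $t0, 16: $t0=37|16=53
after sub $t4, $t4, 2: $t4=12-2=10
cmp $t4, 0  (cmp 10,0)
bgt L2: taken
after add $t0, $t0, 6: $t0=53+6=59
after or $t0, $t0, 16: $t0=59|16=59
after sub $t4, $t4, 2: $t4=10-2=8
cmp $t4, 0  (cmp 8,0)
bgt L2: taken
after add $t0, $t0, 6: $t0=59+6=65
after or $t0, $t0, 16: $t0=65|16=81
after sub $t4, $t4, 2: $t4=8-2=6
cmp $t4, 0  (cmp 6,0)
bgt L2: taken
after add $t0, $t0, 6: $t0=81+6=87
after or $t0, $t0, 16: $t0=87|16=87
after sub $t4, $t4, 2: $t4=6-2=4
cmp $t4, 0  (cmp 4,0)
bgt L2: taken
after add $t0, $t0, 6: $t0=87+6=93
after or $t0, $t0, 16: $t0=93|16=93
after sub $t4, $t4, 2: $t4=4-2=2
cmp $t4, 0  (cmp 2,0)
bgt L2: taken
after add $t0, $t0, 6: $t0=93+6=99
after or $t0, $t0, 16: $t0=99|16=115
after sub $t4, $t4, 2: $t4=2-2=0
cmp $t4, 0  (cmp 0,0)
bgt L2: not taken
after add $t0, $t0, 15: $t0=115+15=130
halt.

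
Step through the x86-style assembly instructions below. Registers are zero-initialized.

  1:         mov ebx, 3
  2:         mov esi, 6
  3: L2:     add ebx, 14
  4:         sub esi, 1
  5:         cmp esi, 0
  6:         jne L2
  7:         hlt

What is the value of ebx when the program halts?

87

ebx=3
esi=6
ebx=3+14=17
esi=6-1=5
cmp esi, 0  (cmp 5,0)
jne L2: taken
ebx=17+14=31
esi=5-1=4
cmp esi, 0  (cmp 4,0)
jne L2: taken
ebx=31+14=45
esi=4-1=3
cmp esi, 0  (cmp 3,0)
jne L2: taken
ebx=45+14=59
esi=3-1=2
cmp esi, 0  (cmp 2,0)
jne L2: taken
ebx=59+14=73
esi=2-1=1
cmp esi, 0  (cmp 1,0)
jne L2: taken
ebx=73+14=87
esi=1-1=0
cmp esi, 0  (cmp 0,0)
jne L2: not taken
halt.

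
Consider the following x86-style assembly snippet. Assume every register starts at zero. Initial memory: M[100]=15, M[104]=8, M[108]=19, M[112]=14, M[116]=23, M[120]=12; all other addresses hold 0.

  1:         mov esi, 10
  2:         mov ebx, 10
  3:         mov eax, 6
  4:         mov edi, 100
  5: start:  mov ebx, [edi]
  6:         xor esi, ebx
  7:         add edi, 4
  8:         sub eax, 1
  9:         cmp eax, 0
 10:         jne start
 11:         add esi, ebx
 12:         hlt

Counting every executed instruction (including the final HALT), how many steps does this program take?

mov esi, 10 → esi=10
mov ebx, 10 → ebx=10
mov eax, 6 → eax=6
mov edi, 100 → edi=100
mov ebx, [edi] → ebx=M[100]=15
xor esi, ebx → esi=10^15=5
add edi, 4 → edi=100+4=104
sub eax, 1 → eax=6-1=5
cmp eax, 0  (cmp 5,0)
jne start: taken
mov ebx, [edi] → ebx=M[104]=8
xor esi, ebx → esi=5^8=13
add edi, 4 → edi=104+4=108
sub eax, 1 → eax=5-1=4
cmp eax, 0  (cmp 4,0)
jne start: taken
mov ebx, [edi] → ebx=M[108]=19
xor esi, ebx → esi=13^19=30
add edi, 4 → edi=108+4=112
sub eax, 1 → eax=4-1=3
cmp eax, 0  (cmp 3,0)
jne start: taken
mov ebx, [edi] → ebx=M[112]=14
xor esi, ebx → esi=30^14=16
add edi, 4 → edi=112+4=116
sub eax, 1 → eax=3-1=2
cmp eax, 0  (cmp 2,0)
jne start: taken
mov ebx, [edi] → ebx=M[116]=23
xor esi, ebx → esi=16^23=7
add edi, 4 → edi=116+4=120
sub eax, 1 → eax=2-1=1
cmp eax, 0  (cmp 1,0)
jne start: taken
mov ebx, [edi] → ebx=M[120]=12
xor esi, ebx → esi=7^12=11
add edi, 4 → edi=120+4=124
sub eax, 1 → eax=1-1=0
cmp eax, 0  (cmp 0,0)
jne start: not taken
add esi, ebx → esi=11+12=23
halt.
Total executed instructions: 42.

42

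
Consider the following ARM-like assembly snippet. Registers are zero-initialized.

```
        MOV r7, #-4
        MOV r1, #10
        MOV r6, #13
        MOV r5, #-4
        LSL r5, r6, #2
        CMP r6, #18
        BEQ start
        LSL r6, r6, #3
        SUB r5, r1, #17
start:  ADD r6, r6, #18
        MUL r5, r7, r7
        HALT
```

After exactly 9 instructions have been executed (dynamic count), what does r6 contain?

104

MOV r7, #-4 → r7=-4
MOV r1, #10 → r1=10
MOV r6, #13 → r6=13
MOV r5, #-4 → r5=-4
LSL r5, r6, #2 → r5=13<<2=52
CMP r6, #18  (cmp 13,18)
BEQ start: not taken
LSL r6, r6, #3 → r6=13<<3=104
SUB r5, r1, #17 → r5=10-17=-7
After step 9: r6 = 104.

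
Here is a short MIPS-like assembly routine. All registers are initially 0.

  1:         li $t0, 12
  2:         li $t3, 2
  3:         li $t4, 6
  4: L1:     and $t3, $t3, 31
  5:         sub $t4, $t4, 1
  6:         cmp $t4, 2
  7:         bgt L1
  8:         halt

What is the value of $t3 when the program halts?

2

$t0=12
$t3=2
$t4=6
$t3=2&31=2
$t4=6-1=5
cmp $t4, 2  (cmp 5,2)
bgt L1: taken
$t3=2&31=2
$t4=5-1=4
cmp $t4, 2  (cmp 4,2)
bgt L1: taken
$t3=2&31=2
$t4=4-1=3
cmp $t4, 2  (cmp 3,2)
bgt L1: taken
$t3=2&31=2
$t4=3-1=2
cmp $t4, 2  (cmp 2,2)
bgt L1: not taken
halt.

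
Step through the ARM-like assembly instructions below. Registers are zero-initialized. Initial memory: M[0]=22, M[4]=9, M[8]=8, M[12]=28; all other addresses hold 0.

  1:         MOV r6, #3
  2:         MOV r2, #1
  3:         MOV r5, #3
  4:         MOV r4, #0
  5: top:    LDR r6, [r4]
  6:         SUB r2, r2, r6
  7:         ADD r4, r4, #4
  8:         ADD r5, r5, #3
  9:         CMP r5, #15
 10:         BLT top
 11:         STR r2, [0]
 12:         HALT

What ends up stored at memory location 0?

after MOV r6, #3: r6=3
after MOV r2, #1: r2=1
after MOV r5, #3: r5=3
after MOV r4, #0: r4=0
after LDR r6, [r4]: r6=M[0]=22
after SUB r2, r2, r6: r2=1-22=-21
after ADD r4, r4, #4: r4=0+4=4
after ADD r5, r5, #3: r5=3+3=6
CMP r5, #15  (cmp 6,15)
BLT top: taken
after LDR r6, [r4]: r6=M[4]=9
after SUB r2, r2, r6: r2=(-21)-9=-30
after ADD r4, r4, #4: r4=4+4=8
after ADD r5, r5, #3: r5=6+3=9
CMP r5, #15  (cmp 9,15)
BLT top: taken
after LDR r6, [r4]: r6=M[8]=8
after SUB r2, r2, r6: r2=(-30)-8=-38
after ADD r4, r4, #4: r4=8+4=12
after ADD r5, r5, #3: r5=9+3=12
CMP r5, #15  (cmp 12,15)
BLT top: taken
after LDR r6, [r4]: r6=M[12]=28
after SUB r2, r2, r6: r2=(-38)-28=-66
after ADD r4, r4, #4: r4=12+4=16
after ADD r5, r5, #3: r5=12+3=15
CMP r5, #15  (cmp 15,15)
BLT top: not taken
STR r2, [0] → M[0]=-66
halt.

-66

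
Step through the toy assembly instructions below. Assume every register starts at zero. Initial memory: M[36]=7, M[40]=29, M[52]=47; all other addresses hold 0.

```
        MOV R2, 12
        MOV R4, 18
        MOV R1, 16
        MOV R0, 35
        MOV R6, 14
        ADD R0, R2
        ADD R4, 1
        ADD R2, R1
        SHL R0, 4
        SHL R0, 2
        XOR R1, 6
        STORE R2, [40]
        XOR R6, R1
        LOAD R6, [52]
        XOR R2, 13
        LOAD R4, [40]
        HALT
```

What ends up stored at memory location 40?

MOV R2, 12 → R2=12
MOV R4, 18 → R4=18
MOV R1, 16 → R1=16
MOV R0, 35 → R0=35
MOV R6, 14 → R6=14
ADD R0, R2 → R0=35+12=47
ADD R4, 1 → R4=18+1=19
ADD R2, R1 → R2=12+16=28
SHL R0, 4 → R0=47<<4=752
SHL R0, 2 → R0=752<<2=3008
XOR R1, 6 → R1=16^6=22
STORE R2, [40] → M[40]=28
XOR R6, R1 → R6=14^22=24
LOAD R6, [52] → R6=M[52]=47
XOR R2, 13 → R2=28^13=17
LOAD R4, [40] → R4=M[40]=28
halt.

28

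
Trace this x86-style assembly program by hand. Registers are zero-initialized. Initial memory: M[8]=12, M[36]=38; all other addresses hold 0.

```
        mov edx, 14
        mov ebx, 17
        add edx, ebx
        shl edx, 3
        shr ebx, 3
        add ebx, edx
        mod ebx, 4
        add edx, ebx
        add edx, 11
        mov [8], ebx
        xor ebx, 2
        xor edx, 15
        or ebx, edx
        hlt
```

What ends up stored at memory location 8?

2

mov edx, 14 → edx=14
mov ebx, 17 → ebx=17
add edx, ebx → edx=14+17=31
shl edx, 3 → edx=31<<3=248
shr ebx, 3 → ebx=17>>3=2
add ebx, edx → ebx=2+248=250
mod ebx, 4 → ebx=250%4=2
add edx, ebx → edx=248+2=250
add edx, 11 → edx=250+11=261
mov [8], ebx → M[8]=2
xor ebx, 2 → ebx=2^2=0
xor edx, 15 → edx=261^15=266
or ebx, edx → ebx=0|266=266
halt.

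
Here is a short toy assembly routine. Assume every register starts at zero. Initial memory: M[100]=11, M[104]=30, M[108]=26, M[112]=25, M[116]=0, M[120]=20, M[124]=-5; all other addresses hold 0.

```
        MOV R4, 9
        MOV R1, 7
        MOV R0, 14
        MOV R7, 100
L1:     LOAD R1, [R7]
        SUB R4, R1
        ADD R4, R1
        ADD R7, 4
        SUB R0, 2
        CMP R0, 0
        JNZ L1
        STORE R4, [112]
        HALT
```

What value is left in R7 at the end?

128

MOV R4, 9 → R4=9
MOV R1, 7 → R1=7
MOV R0, 14 → R0=14
MOV R7, 100 → R7=100
LOAD R1, [R7] → R1=M[100]=11
SUB R4, R1 → R4=9-11=-2
ADD R4, R1 → R4=(-2)+11=9
ADD R7, 4 → R7=100+4=104
SUB R0, 2 → R0=14-2=12
CMP R0, 0  (cmp 12,0)
JNZ L1: taken
LOAD R1, [R7] → R1=M[104]=30
SUB R4, R1 → R4=9-30=-21
ADD R4, R1 → R4=(-21)+30=9
ADD R7, 4 → R7=104+4=108
SUB R0, 2 → R0=12-2=10
CMP R0, 0  (cmp 10,0)
JNZ L1: taken
LOAD R1, [R7] → R1=M[108]=26
SUB R4, R1 → R4=9-26=-17
ADD R4, R1 → R4=(-17)+26=9
ADD R7, 4 → R7=108+4=112
SUB R0, 2 → R0=10-2=8
CMP R0, 0  (cmp 8,0)
JNZ L1: taken
LOAD R1, [R7] → R1=M[112]=25
SUB R4, R1 → R4=9-25=-16
ADD R4, R1 → R4=(-16)+25=9
ADD R7, 4 → R7=112+4=116
SUB R0, 2 → R0=8-2=6
CMP R0, 0  (cmp 6,0)
JNZ L1: taken
LOAD R1, [R7] → R1=M[116]=0
SUB R4, R1 → R4=9-0=9
ADD R4, R1 → R4=9+0=9
ADD R7, 4 → R7=116+4=120
SUB R0, 2 → R0=6-2=4
CMP R0, 0  (cmp 4,0)
JNZ L1: taken
LOAD R1, [R7] → R1=M[120]=20
SUB R4, R1 → R4=9-20=-11
ADD R4, R1 → R4=(-11)+20=9
ADD R7, 4 → R7=120+4=124
SUB R0, 2 → R0=4-2=2
CMP R0, 0  (cmp 2,0)
JNZ L1: taken
LOAD R1, [R7] → R1=M[124]=-5
SUB R4, R1 → R4=9-(-5)=14
ADD R4, R1 → R4=14+(-5)=9
ADD R7, 4 → R7=124+4=128
SUB R0, 2 → R0=2-2=0
CMP R0, 0  (cmp 0,0)
JNZ L1: not taken
STORE R4, [112] → M[112]=9
halt.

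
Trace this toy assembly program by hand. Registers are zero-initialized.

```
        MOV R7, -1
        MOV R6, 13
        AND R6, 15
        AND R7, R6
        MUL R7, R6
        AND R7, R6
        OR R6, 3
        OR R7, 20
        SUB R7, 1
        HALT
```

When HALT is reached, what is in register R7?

28

MOV R7, -1 → R7=-1
MOV R6, 13 → R6=13
AND R6, 15 → R6=13&15=13
AND R7, R6 → R7=(-1)&13=13
MUL R7, R6 → R7=13*13=169
AND R7, R6 → R7=169&13=9
OR R6, 3 → R6=13|3=15
OR R7, 20 → R7=9|20=29
SUB R7, 1 → R7=29-1=28
halt.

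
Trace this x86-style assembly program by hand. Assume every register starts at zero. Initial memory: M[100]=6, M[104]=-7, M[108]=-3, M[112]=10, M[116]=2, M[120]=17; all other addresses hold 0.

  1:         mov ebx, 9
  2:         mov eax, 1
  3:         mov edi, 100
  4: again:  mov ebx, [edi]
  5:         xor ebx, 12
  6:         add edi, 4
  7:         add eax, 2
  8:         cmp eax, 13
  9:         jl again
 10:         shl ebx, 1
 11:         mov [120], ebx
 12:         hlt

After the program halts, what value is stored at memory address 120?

after mov ebx, 9: ebx=9
after mov eax, 1: eax=1
after mov edi, 100: edi=100
after mov ebx, [edi]: ebx=M[100]=6
after xor ebx, 12: ebx=6^12=10
after add edi, 4: edi=100+4=104
after add eax, 2: eax=1+2=3
cmp eax, 13  (cmp 3,13)
jl again: taken
after mov ebx, [edi]: ebx=M[104]=-7
after xor ebx, 12: ebx=(-7)^12=-11
after add edi, 4: edi=104+4=108
after add eax, 2: eax=3+2=5
cmp eax, 13  (cmp 5,13)
jl again: taken
after mov ebx, [edi]: ebx=M[108]=-3
after xor ebx, 12: ebx=(-3)^12=-15
after add edi, 4: edi=108+4=112
after add eax, 2: eax=5+2=7
cmp eax, 13  (cmp 7,13)
jl again: taken
after mov ebx, [edi]: ebx=M[112]=10
after xor ebx, 12: ebx=10^12=6
after add edi, 4: edi=112+4=116
after add eax, 2: eax=7+2=9
cmp eax, 13  (cmp 9,13)
jl again: taken
after mov ebx, [edi]: ebx=M[116]=2
after xor ebx, 12: ebx=2^12=14
after add edi, 4: edi=116+4=120
after add eax, 2: eax=9+2=11
cmp eax, 13  (cmp 11,13)
jl again: taken
after mov ebx, [edi]: ebx=M[120]=17
after xor ebx, 12: ebx=17^12=29
after add edi, 4: edi=120+4=124
after add eax, 2: eax=11+2=13
cmp eax, 13  (cmp 13,13)
jl again: not taken
after shl ebx, 1: ebx=29<<1=58
mov [120], ebx → M[120]=58
halt.

58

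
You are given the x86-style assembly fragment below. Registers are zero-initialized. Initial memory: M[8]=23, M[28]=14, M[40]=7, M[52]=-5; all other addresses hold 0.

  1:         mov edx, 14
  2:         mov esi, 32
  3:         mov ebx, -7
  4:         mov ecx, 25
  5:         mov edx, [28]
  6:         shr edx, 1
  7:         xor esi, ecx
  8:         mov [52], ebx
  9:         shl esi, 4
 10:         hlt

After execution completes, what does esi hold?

edx=14
esi=32
ebx=-7
ecx=25
edx=M[28]=14
edx=14>>1=7
esi=32^25=57
mov [52], ebx → M[52]=-7
esi=57<<4=912
halt.

912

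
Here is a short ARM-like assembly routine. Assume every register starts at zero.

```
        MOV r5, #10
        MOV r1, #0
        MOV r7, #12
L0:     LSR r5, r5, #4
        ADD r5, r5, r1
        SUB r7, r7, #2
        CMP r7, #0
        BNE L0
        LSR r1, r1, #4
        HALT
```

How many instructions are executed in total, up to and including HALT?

35

r5=10
r1=0
r7=12
r5=10>>4=0
r5=0+0=0
r7=12-2=10
CMP r7, #0  (cmp 10,0)
BNE L0: taken
r5=0>>4=0
r5=0+0=0
r7=10-2=8
CMP r7, #0  (cmp 8,0)
BNE L0: taken
r5=0>>4=0
r5=0+0=0
r7=8-2=6
CMP r7, #0  (cmp 6,0)
BNE L0: taken
r5=0>>4=0
r5=0+0=0
r7=6-2=4
CMP r7, #0  (cmp 4,0)
BNE L0: taken
r5=0>>4=0
r5=0+0=0
r7=4-2=2
CMP r7, #0  (cmp 2,0)
BNE L0: taken
r5=0>>4=0
r5=0+0=0
r7=2-2=0
CMP r7, #0  (cmp 0,0)
BNE L0: not taken
r1=0>>4=0
halt.
Total executed instructions: 35.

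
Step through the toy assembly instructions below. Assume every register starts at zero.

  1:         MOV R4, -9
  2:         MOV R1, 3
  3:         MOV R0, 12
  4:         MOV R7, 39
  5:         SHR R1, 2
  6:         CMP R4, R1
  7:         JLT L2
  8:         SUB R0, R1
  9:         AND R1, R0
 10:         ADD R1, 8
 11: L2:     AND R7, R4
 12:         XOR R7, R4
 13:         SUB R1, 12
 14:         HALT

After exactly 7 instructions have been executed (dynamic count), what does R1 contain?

after MOV R4, -9: R4=-9
after MOV R1, 3: R1=3
after MOV R0, 12: R0=12
after MOV R7, 39: R7=39
after SHR R1, 2: R1=3>>2=0
CMP R4, R1  (cmp -9,0)
JLT L2: taken
After step 7: R1 = 0.

0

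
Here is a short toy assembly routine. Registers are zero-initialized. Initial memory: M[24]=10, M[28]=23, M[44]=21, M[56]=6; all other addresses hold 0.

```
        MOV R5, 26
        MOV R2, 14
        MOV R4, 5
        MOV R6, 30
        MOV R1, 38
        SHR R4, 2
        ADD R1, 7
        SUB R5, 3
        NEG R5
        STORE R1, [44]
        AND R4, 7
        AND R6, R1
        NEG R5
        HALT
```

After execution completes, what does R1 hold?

45

after MOV R5, 26: R5=26
after MOV R2, 14: R2=14
after MOV R4, 5: R4=5
after MOV R6, 30: R6=30
after MOV R1, 38: R1=38
after SHR R4, 2: R4=5>>2=1
after ADD R1, 7: R1=38+7=45
after SUB R5, 3: R5=26-3=23
after NEG R5: R5=-(23)=-23
STORE R1, [44] → M[44]=45
after AND R4, 7: R4=1&7=1
after AND R6, R1: R6=30&45=12
after NEG R5: R5=-(-23)=23
halt.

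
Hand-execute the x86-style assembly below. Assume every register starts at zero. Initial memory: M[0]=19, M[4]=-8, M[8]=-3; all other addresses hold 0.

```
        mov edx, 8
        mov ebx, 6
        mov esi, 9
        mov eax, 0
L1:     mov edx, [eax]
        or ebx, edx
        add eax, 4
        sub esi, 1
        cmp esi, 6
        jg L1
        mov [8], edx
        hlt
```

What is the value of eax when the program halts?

mov edx, 8 → edx=8
mov ebx, 6 → ebx=6
mov esi, 9 → esi=9
mov eax, 0 → eax=0
mov edx, [eax] → edx=M[0]=19
or ebx, edx → ebx=6|19=23
add eax, 4 → eax=0+4=4
sub esi, 1 → esi=9-1=8
cmp esi, 6  (cmp 8,6)
jg L1: taken
mov edx, [eax] → edx=M[4]=-8
or ebx, edx → ebx=23|(-8)=-1
add eax, 4 → eax=4+4=8
sub esi, 1 → esi=8-1=7
cmp esi, 6  (cmp 7,6)
jg L1: taken
mov edx, [eax] → edx=M[8]=-3
or ebx, edx → ebx=(-1)|(-3)=-1
add eax, 4 → eax=8+4=12
sub esi, 1 → esi=7-1=6
cmp esi, 6  (cmp 6,6)
jg L1: not taken
mov [8], edx → M[8]=-3
halt.

12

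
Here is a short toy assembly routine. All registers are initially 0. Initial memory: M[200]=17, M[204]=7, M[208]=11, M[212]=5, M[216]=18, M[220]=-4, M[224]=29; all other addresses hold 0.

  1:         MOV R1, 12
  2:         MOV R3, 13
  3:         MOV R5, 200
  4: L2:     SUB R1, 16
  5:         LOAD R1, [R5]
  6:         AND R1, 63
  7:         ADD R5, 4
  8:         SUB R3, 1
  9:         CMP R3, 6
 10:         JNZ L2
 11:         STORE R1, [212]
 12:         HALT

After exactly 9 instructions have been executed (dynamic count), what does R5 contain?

204

R1=12
R3=13
R5=200
R1=12-16=-4
R1=M[200]=17
R1=17&63=17
R5=200+4=204
R3=13-1=12
CMP R3, 6  (cmp 12,6)
After step 9: R5 = 204.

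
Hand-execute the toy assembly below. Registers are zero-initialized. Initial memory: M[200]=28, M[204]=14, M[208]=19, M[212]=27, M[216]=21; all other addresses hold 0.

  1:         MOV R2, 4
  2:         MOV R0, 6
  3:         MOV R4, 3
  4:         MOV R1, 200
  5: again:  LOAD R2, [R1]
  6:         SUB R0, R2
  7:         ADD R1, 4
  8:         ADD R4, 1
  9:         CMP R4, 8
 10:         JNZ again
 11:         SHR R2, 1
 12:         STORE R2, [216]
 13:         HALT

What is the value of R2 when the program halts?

10

MOV R2, 4 → R2=4
MOV R0, 6 → R0=6
MOV R4, 3 → R4=3
MOV R1, 200 → R1=200
LOAD R2, [R1] → R2=M[200]=28
SUB R0, R2 → R0=6-28=-22
ADD R1, 4 → R1=200+4=204
ADD R4, 1 → R4=3+1=4
CMP R4, 8  (cmp 4,8)
JNZ again: taken
LOAD R2, [R1] → R2=M[204]=14
SUB R0, R2 → R0=(-22)-14=-36
ADD R1, 4 → R1=204+4=208
ADD R4, 1 → R4=4+1=5
CMP R4, 8  (cmp 5,8)
JNZ again: taken
LOAD R2, [R1] → R2=M[208]=19
SUB R0, R2 → R0=(-36)-19=-55
ADD R1, 4 → R1=208+4=212
ADD R4, 1 → R4=5+1=6
CMP R4, 8  (cmp 6,8)
JNZ again: taken
LOAD R2, [R1] → R2=M[212]=27
SUB R0, R2 → R0=(-55)-27=-82
ADD R1, 4 → R1=212+4=216
ADD R4, 1 → R4=6+1=7
CMP R4, 8  (cmp 7,8)
JNZ again: taken
LOAD R2, [R1] → R2=M[216]=21
SUB R0, R2 → R0=(-82)-21=-103
ADD R1, 4 → R1=216+4=220
ADD R4, 1 → R4=7+1=8
CMP R4, 8  (cmp 8,8)
JNZ again: not taken
SHR R2, 1 → R2=21>>1=10
STORE R2, [216] → M[216]=10
halt.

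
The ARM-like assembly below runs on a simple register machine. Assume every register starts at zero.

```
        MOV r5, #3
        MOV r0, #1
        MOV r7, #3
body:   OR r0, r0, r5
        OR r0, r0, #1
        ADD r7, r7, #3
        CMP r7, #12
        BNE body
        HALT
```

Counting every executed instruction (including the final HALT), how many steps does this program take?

after MOV r5, #3: r5=3
after MOV r0, #1: r0=1
after MOV r7, #3: r7=3
after OR r0, r0, r5: r0=1|3=3
after OR r0, r0, #1: r0=3|1=3
after ADD r7, r7, #3: r7=3+3=6
CMP r7, #12  (cmp 6,12)
BNE body: taken
after OR r0, r0, r5: r0=3|3=3
after OR r0, r0, #1: r0=3|1=3
after ADD r7, r7, #3: r7=6+3=9
CMP r7, #12  (cmp 9,12)
BNE body: taken
after OR r0, r0, r5: r0=3|3=3
after OR r0, r0, #1: r0=3|1=3
after ADD r7, r7, #3: r7=9+3=12
CMP r7, #12  (cmp 12,12)
BNE body: not taken
halt.
Total executed instructions: 19.

19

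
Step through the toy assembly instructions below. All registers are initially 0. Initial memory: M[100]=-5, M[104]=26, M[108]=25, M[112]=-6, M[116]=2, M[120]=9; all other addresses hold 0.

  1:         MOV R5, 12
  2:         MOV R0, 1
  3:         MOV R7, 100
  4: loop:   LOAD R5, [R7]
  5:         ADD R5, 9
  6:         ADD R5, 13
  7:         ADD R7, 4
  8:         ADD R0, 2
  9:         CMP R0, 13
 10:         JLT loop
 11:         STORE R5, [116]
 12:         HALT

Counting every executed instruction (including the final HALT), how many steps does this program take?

MOV R5, 12 → R5=12
MOV R0, 1 → R0=1
MOV R7, 100 → R7=100
LOAD R5, [R7] → R5=M[100]=-5
ADD R5, 9 → R5=(-5)+9=4
ADD R5, 13 → R5=4+13=17
ADD R7, 4 → R7=100+4=104
ADD R0, 2 → R0=1+2=3
CMP R0, 13  (cmp 3,13)
JLT loop: taken
LOAD R5, [R7] → R5=M[104]=26
ADD R5, 9 → R5=26+9=35
ADD R5, 13 → R5=35+13=48
ADD R7, 4 → R7=104+4=108
ADD R0, 2 → R0=3+2=5
CMP R0, 13  (cmp 5,13)
JLT loop: taken
LOAD R5, [R7] → R5=M[108]=25
ADD R5, 9 → R5=25+9=34
ADD R5, 13 → R5=34+13=47
ADD R7, 4 → R7=108+4=112
ADD R0, 2 → R0=5+2=7
CMP R0, 13  (cmp 7,13)
JLT loop: taken
LOAD R5, [R7] → R5=M[112]=-6
ADD R5, 9 → R5=(-6)+9=3
ADD R5, 13 → R5=3+13=16
ADD R7, 4 → R7=112+4=116
ADD R0, 2 → R0=7+2=9
CMP R0, 13  (cmp 9,13)
JLT loop: taken
LOAD R5, [R7] → R5=M[116]=2
ADD R5, 9 → R5=2+9=11
ADD R5, 13 → R5=11+13=24
ADD R7, 4 → R7=116+4=120
ADD R0, 2 → R0=9+2=11
CMP R0, 13  (cmp 11,13)
JLT loop: taken
LOAD R5, [R7] → R5=M[120]=9
ADD R5, 9 → R5=9+9=18
ADD R5, 13 → R5=18+13=31
ADD R7, 4 → R7=120+4=124
ADD R0, 2 → R0=11+2=13
CMP R0, 13  (cmp 13,13)
JLT loop: not taken
STORE R5, [116] → M[116]=31
halt.
Total executed instructions: 47.

47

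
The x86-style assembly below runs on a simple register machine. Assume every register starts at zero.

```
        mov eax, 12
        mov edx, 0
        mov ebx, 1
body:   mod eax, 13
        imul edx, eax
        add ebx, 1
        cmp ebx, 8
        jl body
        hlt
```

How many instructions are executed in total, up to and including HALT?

mov eax, 12 → eax=12
mov edx, 0 → edx=0
mov ebx, 1 → ebx=1
mod eax, 13 → eax=12%13=12
imul edx, eax → edx=0*12=0
add ebx, 1 → ebx=1+1=2
cmp ebx, 8  (cmp 2,8)
jl body: taken
mod eax, 13 → eax=12%13=12
imul edx, eax → edx=0*12=0
add ebx, 1 → ebx=2+1=3
cmp ebx, 8  (cmp 3,8)
jl body: taken
mod eax, 13 → eax=12%13=12
imul edx, eax → edx=0*12=0
add ebx, 1 → ebx=3+1=4
cmp ebx, 8  (cmp 4,8)
jl body: taken
mod eax, 13 → eax=12%13=12
imul edx, eax → edx=0*12=0
add ebx, 1 → ebx=4+1=5
cmp ebx, 8  (cmp 5,8)
jl body: taken
mod eax, 13 → eax=12%13=12
imul edx, eax → edx=0*12=0
add ebx, 1 → ebx=5+1=6
cmp ebx, 8  (cmp 6,8)
jl body: taken
mod eax, 13 → eax=12%13=12
imul edx, eax → edx=0*12=0
add ebx, 1 → ebx=6+1=7
cmp ebx, 8  (cmp 7,8)
jl body: taken
mod eax, 13 → eax=12%13=12
imul edx, eax → edx=0*12=0
add ebx, 1 → ebx=7+1=8
cmp ebx, 8  (cmp 8,8)
jl body: not taken
halt.
Total executed instructions: 39.

39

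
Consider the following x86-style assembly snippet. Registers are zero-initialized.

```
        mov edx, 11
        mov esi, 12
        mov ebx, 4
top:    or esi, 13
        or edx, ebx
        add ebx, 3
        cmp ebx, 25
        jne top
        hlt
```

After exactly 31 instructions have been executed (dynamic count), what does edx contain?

31

after mov edx, 11: edx=11
after mov esi, 12: esi=12
after mov ebx, 4: ebx=4
after or esi, 13: esi=12|13=13
after or edx, ebx: edx=11|4=15
after add ebx, 3: ebx=4+3=7
cmp ebx, 25  (cmp 7,25)
jne top: taken
after or esi, 13: esi=13|13=13
after or edx, ebx: edx=15|7=15
after add ebx, 3: ebx=7+3=10
cmp ebx, 25  (cmp 10,25)
jne top: taken
after or esi, 13: esi=13|13=13
after or edx, ebx: edx=15|10=15
after add ebx, 3: ebx=10+3=13
cmp ebx, 25  (cmp 13,25)
jne top: taken
after or esi, 13: esi=13|13=13
after or edx, ebx: edx=15|13=15
after add ebx, 3: ebx=13+3=16
cmp ebx, 25  (cmp 16,25)
jne top: taken
after or esi, 13: esi=13|13=13
after or edx, ebx: edx=15|16=31
after add ebx, 3: ebx=16+3=19
cmp ebx, 25  (cmp 19,25)
jne top: taken
after or esi, 13: esi=13|13=13
after or edx, ebx: edx=31|19=31
after add ebx, 3: ebx=19+3=22
After step 31: edx = 31.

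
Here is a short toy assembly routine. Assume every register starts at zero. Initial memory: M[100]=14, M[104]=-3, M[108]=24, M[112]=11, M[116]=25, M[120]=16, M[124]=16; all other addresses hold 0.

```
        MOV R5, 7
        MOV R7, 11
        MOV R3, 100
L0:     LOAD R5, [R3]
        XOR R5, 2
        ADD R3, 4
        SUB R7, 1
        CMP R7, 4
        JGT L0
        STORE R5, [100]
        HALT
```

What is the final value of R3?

128

after MOV R5, 7: R5=7
after MOV R7, 11: R7=11
after MOV R3, 100: R3=100
after LOAD R5, [R3]: R5=M[100]=14
after XOR R5, 2: R5=14^2=12
after ADD R3, 4: R3=100+4=104
after SUB R7, 1: R7=11-1=10
CMP R7, 4  (cmp 10,4)
JGT L0: taken
after LOAD R5, [R3]: R5=M[104]=-3
after XOR R5, 2: R5=(-3)^2=-1
after ADD R3, 4: R3=104+4=108
after SUB R7, 1: R7=10-1=9
CMP R7, 4  (cmp 9,4)
JGT L0: taken
after LOAD R5, [R3]: R5=M[108]=24
after XOR R5, 2: R5=24^2=26
after ADD R3, 4: R3=108+4=112
after SUB R7, 1: R7=9-1=8
CMP R7, 4  (cmp 8,4)
JGT L0: taken
after LOAD R5, [R3]: R5=M[112]=11
after XOR R5, 2: R5=11^2=9
after ADD R3, 4: R3=112+4=116
after SUB R7, 1: R7=8-1=7
CMP R7, 4  (cmp 7,4)
JGT L0: taken
after LOAD R5, [R3]: R5=M[116]=25
after XOR R5, 2: R5=25^2=27
after ADD R3, 4: R3=116+4=120
after SUB R7, 1: R7=7-1=6
CMP R7, 4  (cmp 6,4)
JGT L0: taken
after LOAD R5, [R3]: R5=M[120]=16
after XOR R5, 2: R5=16^2=18
after ADD R3, 4: R3=120+4=124
after SUB R7, 1: R7=6-1=5
CMP R7, 4  (cmp 5,4)
JGT L0: taken
after LOAD R5, [R3]: R5=M[124]=16
after XOR R5, 2: R5=16^2=18
after ADD R3, 4: R3=124+4=128
after SUB R7, 1: R7=5-1=4
CMP R7, 4  (cmp 4,4)
JGT L0: not taken
STORE R5, [100] → M[100]=18
halt.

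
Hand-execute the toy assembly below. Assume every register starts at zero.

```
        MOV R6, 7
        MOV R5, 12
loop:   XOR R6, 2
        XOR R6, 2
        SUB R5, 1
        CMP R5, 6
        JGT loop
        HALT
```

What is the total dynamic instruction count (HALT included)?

33

MOV R6, 7 → R6=7
MOV R5, 12 → R5=12
XOR R6, 2 → R6=7^2=5
XOR R6, 2 → R6=5^2=7
SUB R5, 1 → R5=12-1=11
CMP R5, 6  (cmp 11,6)
JGT loop: taken
XOR R6, 2 → R6=7^2=5
XOR R6, 2 → R6=5^2=7
SUB R5, 1 → R5=11-1=10
CMP R5, 6  (cmp 10,6)
JGT loop: taken
XOR R6, 2 → R6=7^2=5
XOR R6, 2 → R6=5^2=7
SUB R5, 1 → R5=10-1=9
CMP R5, 6  (cmp 9,6)
JGT loop: taken
XOR R6, 2 → R6=7^2=5
XOR R6, 2 → R6=5^2=7
SUB R5, 1 → R5=9-1=8
CMP R5, 6  (cmp 8,6)
JGT loop: taken
XOR R6, 2 → R6=7^2=5
XOR R6, 2 → R6=5^2=7
SUB R5, 1 → R5=8-1=7
CMP R5, 6  (cmp 7,6)
JGT loop: taken
XOR R6, 2 → R6=7^2=5
XOR R6, 2 → R6=5^2=7
SUB R5, 1 → R5=7-1=6
CMP R5, 6  (cmp 6,6)
JGT loop: not taken
halt.
Total executed instructions: 33.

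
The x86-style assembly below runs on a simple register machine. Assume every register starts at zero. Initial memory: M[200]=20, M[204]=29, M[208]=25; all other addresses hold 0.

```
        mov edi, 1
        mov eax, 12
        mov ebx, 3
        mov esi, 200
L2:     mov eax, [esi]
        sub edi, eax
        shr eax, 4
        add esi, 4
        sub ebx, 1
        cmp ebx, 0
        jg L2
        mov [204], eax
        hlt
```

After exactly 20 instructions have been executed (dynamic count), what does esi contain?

after mov edi, 1: edi=1
after mov eax, 12: eax=12
after mov ebx, 3: ebx=3
after mov esi, 200: esi=200
after mov eax, [esi]: eax=M[200]=20
after sub edi, eax: edi=1-20=-19
after shr eax, 4: eax=20>>4=1
after add esi, 4: esi=200+4=204
after sub ebx, 1: ebx=3-1=2
cmp ebx, 0  (cmp 2,0)
jg L2: taken
after mov eax, [esi]: eax=M[204]=29
after sub edi, eax: edi=(-19)-29=-48
after shr eax, 4: eax=29>>4=1
after add esi, 4: esi=204+4=208
after sub ebx, 1: ebx=2-1=1
cmp ebx, 0  (cmp 1,0)
jg L2: taken
after mov eax, [esi]: eax=M[208]=25
after sub edi, eax: edi=(-48)-25=-73
After step 20: esi = 208.

208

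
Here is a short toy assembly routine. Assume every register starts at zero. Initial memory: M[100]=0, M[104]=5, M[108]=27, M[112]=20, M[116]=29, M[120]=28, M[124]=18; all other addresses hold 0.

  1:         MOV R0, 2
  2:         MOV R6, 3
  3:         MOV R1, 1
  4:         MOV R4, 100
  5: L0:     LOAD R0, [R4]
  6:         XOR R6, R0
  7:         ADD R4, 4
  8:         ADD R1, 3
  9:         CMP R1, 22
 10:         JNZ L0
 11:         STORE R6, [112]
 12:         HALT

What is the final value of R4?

MOV R0, 2 → R0=2
MOV R6, 3 → R6=3
MOV R1, 1 → R1=1
MOV R4, 100 → R4=100
LOAD R0, [R4] → R0=M[100]=0
XOR R6, R0 → R6=3^0=3
ADD R4, 4 → R4=100+4=104
ADD R1, 3 → R1=1+3=4
CMP R1, 22  (cmp 4,22)
JNZ L0: taken
LOAD R0, [R4] → R0=M[104]=5
XOR R6, R0 → R6=3^5=6
ADD R4, 4 → R4=104+4=108
ADD R1, 3 → R1=4+3=7
CMP R1, 22  (cmp 7,22)
JNZ L0: taken
LOAD R0, [R4] → R0=M[108]=27
XOR R6, R0 → R6=6^27=29
ADD R4, 4 → R4=108+4=112
ADD R1, 3 → R1=7+3=10
CMP R1, 22  (cmp 10,22)
JNZ L0: taken
LOAD R0, [R4] → R0=M[112]=20
XOR R6, R0 → R6=29^20=9
ADD R4, 4 → R4=112+4=116
ADD R1, 3 → R1=10+3=13
CMP R1, 22  (cmp 13,22)
JNZ L0: taken
LOAD R0, [R4] → R0=M[116]=29
XOR R6, R0 → R6=9^29=20
ADD R4, 4 → R4=116+4=120
ADD R1, 3 → R1=13+3=16
CMP R1, 22  (cmp 16,22)
JNZ L0: taken
LOAD R0, [R4] → R0=M[120]=28
XOR R6, R0 → R6=20^28=8
ADD R4, 4 → R4=120+4=124
ADD R1, 3 → R1=16+3=19
CMP R1, 22  (cmp 19,22)
JNZ L0: taken
LOAD R0, [R4] → R0=M[124]=18
XOR R6, R0 → R6=8^18=26
ADD R4, 4 → R4=124+4=128
ADD R1, 3 → R1=19+3=22
CMP R1, 22  (cmp 22,22)
JNZ L0: not taken
STORE R6, [112] → M[112]=26
halt.

128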